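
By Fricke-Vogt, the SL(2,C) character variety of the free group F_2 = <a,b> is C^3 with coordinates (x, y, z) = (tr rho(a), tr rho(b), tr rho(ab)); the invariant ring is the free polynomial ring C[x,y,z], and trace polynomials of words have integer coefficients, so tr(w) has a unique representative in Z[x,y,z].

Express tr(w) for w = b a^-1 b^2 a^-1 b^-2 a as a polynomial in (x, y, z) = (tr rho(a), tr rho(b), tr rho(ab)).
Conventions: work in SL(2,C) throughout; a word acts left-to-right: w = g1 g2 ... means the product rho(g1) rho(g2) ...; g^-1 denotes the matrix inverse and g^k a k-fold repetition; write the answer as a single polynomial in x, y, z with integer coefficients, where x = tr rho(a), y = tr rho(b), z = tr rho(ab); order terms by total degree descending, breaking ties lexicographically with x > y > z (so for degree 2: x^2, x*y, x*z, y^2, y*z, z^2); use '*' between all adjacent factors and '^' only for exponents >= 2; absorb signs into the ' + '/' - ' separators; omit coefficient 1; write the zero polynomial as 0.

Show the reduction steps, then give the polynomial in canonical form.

-x^2*y^4*z + x^3*y^3 + x*y^5 + 2*x*y^3*z^2 - y^4*z - y^2*z^3 - x^3*y - 5*x*y^3 - x*y*z^2 + 4*y^2*z + 5*x*y - z

apply: trace(b^2) = trace(b)*trace(b) - trace(1)   [square of b] = y^2 - 2
trace(b^3) = trace(b)*trace(b^2) - trace(b)   [square of b] = y^3 - 3*y
apply: trace(a b^2) = trace(b)*trace(a b) - trace(a)   [square of b] = y*z - x
trace(b^2 a b) = trace(b)*trace(a b^2) - trace(a b)   [square of b] = y^2*z - x*y - z
apply: trace(b a b^3) = trace(b)*trace(b^2 a b) - trace(b^2 a)   [square of b] = y^3*z - x*y^2 - 2*y*z + x
trace(a b a b) = trace(a b)*trace(a b) - trace(1)   [split at a repeated a] = z^2 - 2
trace(a b a) = trace(a)*trace(b a) - trace(b)   [square of a] = x*z - y
apply: trace(b a b a b) = trace(b)*trace(a b a b) - trace(a b a)   [square of b] = y*z^2 - x*z - y
trace(b a b^3 a) = trace(b)*trace(b a b a b) - trace(b a b a)   [square of b] = y^2*z^2 - x*y*z - y^2 - z^2 + 2
trace(a b^3 a^-1 b) = trace(b a b^3)*trace(a) - trace(b a b^3 a)   [inverse elimination on a] = x*y^3*z - x^2*y^2 - y^2*z^2 - x*y*z + x^2 + y^2 + z^2 - 2
trace(b^2 a^-1 b^-1 a b) = trace(a b^3 a^-1)*trace(b) - trace(a b^3 a^-1 b)   [inverse elimination on b] = -x*y^3*z + x^2*y^2 + y^4 + y^2*z^2 + x*y*z - x^2 - 4*y^2 - z^2 + 2
trace(a b a b a b) = trace(a b a b)*trace(a b) - trace(b a)   [split at a repeated a] = z^3 - 3*z
use: trace(a b a b a) = trace(a)*trace(b a b a) - trace(b a b)   [square of a] = x*z^2 - y*z - x
use: trace(b a b a b^2 a) = trace(b)*trace(a b a b a b) - trace(a b a b a)   [square of b] = y*z^3 - x*z^2 - 2*y*z + x
use: trace(a b a b^2 a^-1 b) = trace(b a b a b^2)*trace(a) - trace(b a b a b^2 a)   [inverse elimination on a] = x*y^2*z^2 - x^2*y*z - y*z^3 - x*y^2 + 2*y*z + x
apply: trace(b^2 a^-1 b^-1 a b a) = trace(a b a b^2 a^-1)*trace(b) - trace(a b a b^2 a^-1 b)   [inverse elimination on b] = -x*y^2*z^2 + x^2*y*z + y^3*z + y*z^3 - 3*y*z - x
apply: trace(a b a^-1 b^2 a^-1 b^-1) = trace(b^2 a^-1 b^-1 a b)*trace(a) - trace(b^2 a^-1 b^-1 a b a)   [inverse elimination on a] = -x^2*y^3*z + x^3*y^2 + x*y^4 + 2*x*y^2*z^2 - y^3*z - y*z^3 - x^3 - 4*x*y^2 - x*z^2 + 3*y*z + 3*x
trace(b a^-1 b^2) = trace(b^3)*trace(a) - trace(b^3 a)   [inverse elimination on a] = x*y^3 - y^2*z - 2*x*y + z
use: trace(b a^-1 b^2 a^-1 b^-2 a) = trace(a b a^-1 b^2 a^-1 b^-1)*trace(b) - trace(a b a^-1 b^2 a^-1)   [inverse elimination on b] = -x^2*y^4*z + x^3*y^3 + x*y^5 + 2*x*y^3*z^2 - y^4*z - y^2*z^3 - x^3*y - 5*x*y^3 - x*y*z^2 + 4*y^2*z + 5*x*y - z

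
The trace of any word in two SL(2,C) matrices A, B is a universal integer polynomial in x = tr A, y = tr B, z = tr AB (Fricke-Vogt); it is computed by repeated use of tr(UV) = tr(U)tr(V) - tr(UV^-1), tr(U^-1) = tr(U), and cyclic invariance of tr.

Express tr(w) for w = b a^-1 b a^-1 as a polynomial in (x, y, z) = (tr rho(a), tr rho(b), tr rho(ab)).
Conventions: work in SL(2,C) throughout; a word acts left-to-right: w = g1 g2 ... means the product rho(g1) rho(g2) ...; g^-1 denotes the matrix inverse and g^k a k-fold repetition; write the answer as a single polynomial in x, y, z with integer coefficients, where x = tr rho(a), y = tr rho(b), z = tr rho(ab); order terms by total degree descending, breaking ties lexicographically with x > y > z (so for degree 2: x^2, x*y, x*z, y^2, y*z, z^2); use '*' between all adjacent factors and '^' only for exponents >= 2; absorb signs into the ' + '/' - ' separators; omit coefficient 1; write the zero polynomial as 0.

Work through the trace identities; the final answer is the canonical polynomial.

x^2*y^2 - 2*x*y*z + z^2 - 2

trace(b^2) = trace(b) * trace(b) - trace(1)   [square of b] = y^2 - 2
trace(b^2 a) = trace(b) * trace(a b) - trace(a)   [square of b] = y*z - x
trace(b a^-1 b) = trace(b^2) * trace(a) - trace(b^2 a)   [inverse elimination on a] = x*y^2 - y*z - x
trace(b a b a) = trace(a b) * trace(a b) - trace(1)   [split at a repeated a] = z^2 - 2
trace(b a^-1 b a) = trace(b a b) * trace(a) - trace(b a b a)   [inverse elimination on a] = x*y*z - x^2 - z^2 + 2
and trace(b a^-1 b a^-1) = trace(b a^-1 b) * trace(a) - trace(b a^-1 b a)   [inverse elimination on a] = x^2*y^2 - 2*x*y*z + z^2 - 2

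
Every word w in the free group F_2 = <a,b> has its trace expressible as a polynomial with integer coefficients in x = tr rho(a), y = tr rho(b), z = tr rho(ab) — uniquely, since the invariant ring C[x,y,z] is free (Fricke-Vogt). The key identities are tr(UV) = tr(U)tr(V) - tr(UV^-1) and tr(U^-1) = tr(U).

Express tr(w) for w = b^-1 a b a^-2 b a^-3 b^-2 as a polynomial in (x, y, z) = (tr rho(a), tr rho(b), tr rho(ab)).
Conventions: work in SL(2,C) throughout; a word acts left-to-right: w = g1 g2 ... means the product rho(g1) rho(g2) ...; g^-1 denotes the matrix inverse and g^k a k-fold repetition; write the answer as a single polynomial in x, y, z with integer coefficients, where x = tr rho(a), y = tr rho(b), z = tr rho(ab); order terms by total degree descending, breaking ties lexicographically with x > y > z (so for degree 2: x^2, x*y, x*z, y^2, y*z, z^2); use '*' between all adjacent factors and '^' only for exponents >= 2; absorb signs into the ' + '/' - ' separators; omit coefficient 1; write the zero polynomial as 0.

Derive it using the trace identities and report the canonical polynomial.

trace(b^2) = trace(b)*trace(b) - trace(1)   [square of b] = y^2 - 2
use: trace(b^2 a) = trace(b)*trace(a b) - trace(a)   [square of b] = y*z - x
trace(b a^-1 b) = trace(b^2)*trace(a) - trace(b^2 a)   [inverse elimination on a] = x*y^2 - y*z - x
apply: trace(b^2 a b) = trace(b)*trace(a b^2) - trace(a b)   [square of b] = y^2*z - x*y - z
apply: trace(a b a b) = trace(a b)*trace(a b) - trace(1)   [split at a repeated a] = z^2 - 2
use: trace(a b a) = trace(a)*trace(b a) - trace(b)   [square of a] = x*z - y
use: trace(b^2 a b a) = trace(b)*trace(a b a b) - trace(a b a)   [square of b] = y*z^2 - x*z - y
apply: trace(b a b a^-1 b) = trace(b^2 a b)*trace(a) - trace(b^2 a b a)   [inverse elimination on a] = x*y^2*z - x^2*y - y*z^2 + y
trace(b a b a b a) = trace(b a)*trace(b a b a) - trace(b^-1 a^-1)   [split at a repeated b] = z^3 - 3*z
trace(b a b a^-1 b a) = trace(b a b a b)*trace(a) - trace(b a b a b a)   [inverse elimination on a] = x*y*z^2 - x^2*z - z^3 - x*y + 3*z
trace(a b a^-1 b a^-1 b) = trace(b a b a^-1 b)*trace(a) - trace(b a b a^-1 b a)   [inverse elimination on a] = x^2*y^2*z - x^3*y - 2*x*y*z^2 + x^2*z + z^3 + 2*x*y - 3*z
use: trace(a^-1 b^-1 a b a^-1 b) = trace(a b a^-1 b a^-1)*trace(b) - trace(a b a^-1 b a^-1 b)   [inverse elimination on b] = -x^2*y^2*z + x^3*y + x*y^3 + 2*x*y*z^2 - x^2*z - y^2*z - z^3 - 3*x*y + 3*z
use: trace(b a^-2 b^-1 a b a^-1) = trace(a^-1 b^-1 a b a^-1 b)*trace(a) - trace(a^-1 b^-1 a b a^-1 b a)   [inverse elimination on a] = -x^3*y^2*z + x^4*y + x^2*y^3 + 2*x^2*y*z^2 - x^3*z - x*y^2*z - x*z^3 - 3*x^2*y + 3*x*z - y
apply: trace(a^2) = trace(a)*trace(a) - trace(1)   [square of a] = x^2 - 2
apply: trace(a b^2 a) = trace(b)*trace(a^2 b) - trace(a^2)   [square of b] = x*y*z - x^2 - y^2 + 2
trace(b^-1 a b^2 a) = trace(a b^2 a)*trace(b) - trace(a b^2 a b)   [inverse elimination on b] = x*y^2*z - x^2*y - y^3 - y*z^2 + x*z + 3*y
trace(b^-1 a b^2 a^-1) = trace(b^-1 a b^2)*trace(a) - trace(b^-1 a b^2 a)   [inverse elimination on a] = -x*y^2*z + x^2*y + y^3 + y*z^2 - 3*y
use: trace(b a^-2 b^-1 a b) = trace(b^-1 a b^2 a^-1)*trace(a) - trace(b^-1 a b^2)   [inverse elimination on a] = -x^2*y^2*z + x^3*y + x*y^3 + x*y*z^2 - 3*x*y - z
trace(b^-1 a b a^-2 b a^-2) = trace(b a^-2 b^-1 a b a^-1)*trace(a) - trace(b a^-2 b^-1 a b)   [inverse elimination on a] = -x^4*y^2*z + x^5*y + x^3*y^3 + 2*x^3*y*z^2 - x^4*z - x^2*z^3 - 4*x^3*y - x*y^3 - x*y*z^2 + 3*x^2*z + 2*x*y + z
apply: trace(b a^-2 b) = trace(b^2 a^-1)*trace(a) - trace(b^2)   [inverse elimination on a] = x^2*y^2 - x*y*z - x^2 - y^2 + 2
trace(b a^-1 b a b) = trace(b a b^2)*trace(a) - trace(b a b^2 a)   [inverse elimination on a] = x*y^2*z - x^2*y - y*z^2 + y
use: trace(a b a^-2 b a^-1 b) = trace(a^-1 b a^-1 b a b)*trace(a) - trace(a^-1 b a^-1 b a b a)   [inverse elimination on a] = x^3*y^2*z - x^4*y - 2*x^2*y*z^2 + x^3*z - x*y^2*z + x*z^3 + 3*x^2*y + y*z^2 - 3*x*z - y
apply: trace(b^-1 a b a^-2 b a^-1) = trace(a b a^-2 b a^-1)*trace(b) - trace(a b a^-2 b a^-1 b)   [inverse elimination on b] = -x^3*y^2*z + x^4*y + x^2*y^3 + 2*x^2*y*z^2 - x^3*z - x*z^3 - 4*x^2*y - y^3 - y*z^2 + 3*x*z + 3*y
trace(a b a^-2 b a^-3 b^-1) = trace(b^-1 a b a^-2 b a^-2)*trace(a) - trace(b^-1 a b a^-2 b a^-1)   [inverse elimination on a] = -x^5*y^2*z + x^6*y + x^4*y^3 + 2*x^4*y*z^2 - x^5*z + x^3*y^2*z - x^3*z^3 - 5*x^4*y - 2*x^2*y^3 - 3*x^2*y*z^2 + 4*x^3*z + x*z^3 + 6*x^2*y + y^3 + y*z^2 - 2*x*z - 3*y
trace(b a^-1 b a) = trace(b a b)*trace(a) - trace(b a b a)   [inverse elimination on a] = x*y*z - x^2 - z^2 + 2
use: trace(a^-1 b a^-1 b) = trace(b a^-1 b)*trace(a) - trace(b a^-1 b a)   [inverse elimination on a] = x^2*y^2 - 2*x*y*z + z^2 - 2
trace(b a^-2 b a^-1) = trace(a^-1 b a^-1 b)*trace(a) - trace(a^-1 b a^-1 b a)   [inverse elimination on a] = x^3*y^2 - 2*x^2*y*z - x*y^2 + x*z^2 + y*z - x
trace(b a^-2 b a^-2) = trace(b a^-2 b a^-1)*trace(a) - trace(b a^-2 b)   [inverse elimination on a] = x^4*y^2 - 2*x^3*y*z - 2*x^2*y^2 + x^2*z^2 + 2*x*y*z + y^2 - 2
trace(b^-1 a b a^-2 b a^-3 b^-1) = trace(a b a^-2 b a^-3 b^-1)*trace(b) - trace(a b a^-2 b a^-3)   [inverse elimination on b] = -x^5*y^3*z + x^6*y^2 + x^4*y^4 + 2*x^4*y^2*z^2 - x^5*y*z + x^3*y^3*z - x^3*y*z^3 - 6*x^4*y^2 - 2*x^2*y^4 - 3*x^2*y^2*z^2 + 6*x^3*y*z + x*y*z^3 + 8*x^2*y^2 - x^2*z^2 + y^4 + y^2*z^2 - 4*x*y*z - 4*y^2 + 2
apply: trace(b^-1 a b a^-2 b a^-3 b^-2) = trace(b^-1 a b a^-2 b a^-3 b^-1)*trace(b) - trace(b^-1 a b a^-2 b a^-3)   [inverse elimination on b] = -x^5*y^4*z + x^6*y^3 + x^4*y^5 + 2*x^4*y^3*z^2 + x^3*y^4*z - x^3*y^2*z^3 - x^6*y - 7*x^4*y^3 - 2*x^4*y*z^2 - 2*x^2*y^5 - 3*x^2*y^3*z^2 + x^5*z + 5*x^3*y^2*z + x^3*z^3 + x*y^2*z^3 + 5*x^4*y + 10*x^2*y^3 + 2*x^2*y*z^2 + y^5 + y^3*z^2 - 4*x^3*z - 4*x*y^2*z - x*z^3 - 6*x^2*y - 5*y^3 - y*z^2 + 2*x*z + 5*y

-x^5*y^4*z + x^6*y^3 + x^4*y^5 + 2*x^4*y^3*z^2 + x^3*y^4*z - x^3*y^2*z^3 - x^6*y - 7*x^4*y^3 - 2*x^4*y*z^2 - 2*x^2*y^5 - 3*x^2*y^3*z^2 + x^5*z + 5*x^3*y^2*z + x^3*z^3 + x*y^2*z^3 + 5*x^4*y + 10*x^2*y^3 + 2*x^2*y*z^2 + y^5 + y^3*z^2 - 4*x^3*z - 4*x*y^2*z - x*z^3 - 6*x^2*y - 5*y^3 - y*z^2 + 2*x*z + 5*y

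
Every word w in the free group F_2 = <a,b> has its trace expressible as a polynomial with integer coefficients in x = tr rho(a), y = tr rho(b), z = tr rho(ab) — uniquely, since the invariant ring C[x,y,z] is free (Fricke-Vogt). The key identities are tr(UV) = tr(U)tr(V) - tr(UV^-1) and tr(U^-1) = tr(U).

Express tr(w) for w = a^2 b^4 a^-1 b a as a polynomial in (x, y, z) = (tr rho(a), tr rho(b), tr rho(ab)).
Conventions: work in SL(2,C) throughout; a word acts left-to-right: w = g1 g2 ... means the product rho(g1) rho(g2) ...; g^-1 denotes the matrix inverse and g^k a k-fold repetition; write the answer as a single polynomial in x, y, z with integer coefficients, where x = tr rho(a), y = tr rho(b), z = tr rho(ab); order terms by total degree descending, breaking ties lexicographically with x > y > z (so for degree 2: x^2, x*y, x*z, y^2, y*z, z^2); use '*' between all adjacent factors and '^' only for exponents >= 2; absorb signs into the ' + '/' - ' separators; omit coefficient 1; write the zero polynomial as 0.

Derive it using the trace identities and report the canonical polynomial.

x^3*y^4*z - x^4*y^3 - x^2*y^5 - x^2*y^3*z^2 - 2*x^3*y^2*z + 2*x^4*y + 6*x^2*y^3 + 2*x^2*y*z^2 + y^3*z^2 - x*y^2*z - 8*x^2*y - y^3 - 2*y*z^2 + x*z + 3*y

trace(a b^2) = trace(b) trace(a b) - trace(a) = y*z - x
trace(b^3 a) = trace(b) trace(a b^2) - trace(a b) = y^2*z - x*y - z
trace(b^2) = trace(b) trace(b) - trace(1) = y^2 - 2
trace(b^3) = trace(b) trace(b^2) - trace(b) = y^3 - 3*y
trace(b^2 a^2 b) = trace(a) trace(b^3 a) - trace(b^3) = x*y^2*z - x^2*y - y^3 - x*z + 3*y
trace(a^2 b) = trace(a) trace(b a) - trace(b) = x*z - y
trace(a^2) = trace(a) trace(a) - trace(1) = x^2 - 2
trace(b^2 a^2) = trace(b) trace(a^2 b) - trace(a^2) = x*y*z - x^2 - y^2 + 2
trace(a b^4 a) = trace(b) trace(b^2 a^2 b) - trace(b^2 a^2) = x*y^3*z - x^2*y^2 - y^4 - 2*x*y*z + x^2 + 4*y^2 - 2
trace(a b^4) = trace(b) trace(b a b^2) - trace(b a b) = y^3*z - x*y^2 - 2*y*z + x
trace(b a^3 b^3) = trace(a) trace(a b^4 a) - trace(a b^4) = x^2*y^3*z - x^3*y^2 - x*y^4 - 2*x^2*y*z - y^3*z + x^3 + 5*x*y^2 + 2*y*z - 3*x
trace(a^3 b) = trace(a) trace(b a^2) - trace(b a) = x^2*z - x*y - z
trace(a^3) = trace(a) trace(a^2) - trace(a) = x^3 - 3*x
trace(b a^3 b) = trace(b) trace(a^3 b) - trace(a^3) = x^2*y*z - x^3 - x*y^2 - y*z + 3*x
trace(b a^3 b^2) = trace(b) trace(b a^3 b) - trace(b a^3) = x^2*y^2*z - x^3*y - x*y^3 - x^2*z - y^2*z + 4*x*y + z
trace(b a^3 b^4) = trace(b) trace(b a^3 b^3) - trace(b a^3 b^2) = x^2*y^4*z - x^3*y^3 - x*y^5 - 3*x^2*y^2*z - y^4*z + 2*x^3*y + 6*x*y^3 + x^2*z + 3*y^2*z - 7*x*y - z
trace(a b a b) = trace(b a) trace(b a) - trace(1)   [split at repeated b] = z^2 - 2
trace(a b a b^2) = trace(b) trace(a b a b) - trace(a b a) = y*z^2 - x*z - y
trace(b^3 a b a) = trace(b) trace(a b a b^2) - trace(a b a b) = y^2*z^2 - x*y*z - y^2 - z^2 + 2
trace(b a b a^2 b^2) = trace(a) trace(b^3 a b a) - trace(b^3 a b) = x*y^2*z^2 - x^2*y*z - y^3*z - x*z^2 + 2*y*z + x
trace(a b a^2 b) = trace(a) trace(b a b a) - trace(b a b) = x*z^2 - y*z - x
trace(b a b a^2 b) = trace(b) trace(a b a^2 b) - trace(a b a^2) = x*y*z^2 - x^2*z - y^2*z + z
trace(a b^4 a b a) = trace(b) trace(b a b a^2 b^2) - trace(b a b a^2 b) = x*y^3*z^2 - x^2*y^2*z - y^4*z - 2*x*y*z^2 + x^2*z + 3*y^2*z + x*y - z
trace(a b^4 a b) = trace(b) trace(b^2 a b a b) - trace(b^2 a b a) = y^3*z^2 - x*y^2*z - y^3 - 2*y*z^2 + x*z + 3*y
trace(b a^3 b^4 a) = trace(a) trace(a b^4 a b a) - trace(a b^4 a b) = x^2*y^3*z^2 - x^3*y^2*z - x*y^4*z - 2*x^2*y*z^2 - y^3*z^2 + x^3*z + 4*x*y^2*z + x^2*y + y^3 + 2*y*z^2 - 2*x*z - 3*y
trace(a^2 b^4 a^-1 b a) = trace(b a^3 b^4) trace(a) - trace(b a^3 b^4 a) = x^3*y^4*z - x^4*y^3 - x^2*y^5 - x^2*y^3*z^2 - 2*x^3*y^2*z + 2*x^4*y + 6*x^2*y^3 + 2*x^2*y*z^2 + y^3*z^2 - x*y^2*z - 8*x^2*y - y^3 - 2*y*z^2 + x*z + 3*y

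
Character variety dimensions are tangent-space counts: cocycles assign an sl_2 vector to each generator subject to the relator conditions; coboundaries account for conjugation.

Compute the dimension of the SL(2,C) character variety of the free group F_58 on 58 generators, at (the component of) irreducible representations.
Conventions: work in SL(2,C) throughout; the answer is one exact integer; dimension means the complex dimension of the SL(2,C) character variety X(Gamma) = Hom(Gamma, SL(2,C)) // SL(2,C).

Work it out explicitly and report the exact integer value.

171

Here Gamma is free of rank 58 — no relator constrains a cocycle.
So Z^1 = (sl_2)^58 in full: dim Z^1 = 174.
Irreducibility makes the coboundary map sl_2 -> Z^1 injective (trivial centralizer), so dim B^1 = 3.
dim X = dim H^1 = dim Z^1 - dim B^1 = 174 - 3 = 171.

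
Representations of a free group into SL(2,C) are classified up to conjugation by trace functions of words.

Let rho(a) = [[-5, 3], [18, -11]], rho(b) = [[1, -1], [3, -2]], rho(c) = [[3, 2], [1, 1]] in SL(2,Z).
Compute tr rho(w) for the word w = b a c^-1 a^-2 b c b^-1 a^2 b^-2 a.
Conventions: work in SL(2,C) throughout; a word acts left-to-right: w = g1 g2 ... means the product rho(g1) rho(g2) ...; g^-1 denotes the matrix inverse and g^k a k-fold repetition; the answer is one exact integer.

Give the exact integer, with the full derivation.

146649253

rho(b) = [[1, -1], [3, -2]]
... * rho(a) = [[-5, 3], [18, -11]]  ->  [[-23, 14], [-51, 31]]
... * rho(c^-1) = [[1, -2], [-1, 3]]  ->  [[-37, 88], [-82, 195]]
... * rho(a^-1) = [[-11, -3], [-18, -5]]  ->  [[-1177, -329], [-2608, -729]]
... * rho(a^-1) = [[-11, -3], [-18, -5]]  ->  [[18869, 5176], [41810, 11469]]
... * rho(b) = [[1, -1], [3, -2]]  ->  [[34397, -29221], [76217, -64748]]
... * rho(c) = [[3, 2], [1, 1]]  ->  [[73970, 39573], [163903, 87686]]
... * rho(b^-1) = [[-2, 1], [-3, 1]]  ->  [[-266659, 113543], [-590864, 251589]]
... * rho(a) = [[-5, 3], [18, -11]]  ->  [[3377069, -2048950], [7482922, -4540071]]
... * rho(a) = [[-5, 3], [18, -11]]  ->  [[-53766445, 32669657], [-119135888, 72389547]]
... * rho(b^-1) = [[-2, 1], [-3, 1]]  ->  [[9523919, -21096788], [21103135, -46746341]]
... * rho(b^-1) = [[-2, 1], [-3, 1]]  ->  [[44242526, -11572869], [98032753, -25643206]]
... * rho(a) = [[-5, 3], [18, -11]]  ->  [[-429524272, 260029137], [-951741473, 576173525]]
tr = -429524272 + 576173525 = 146649253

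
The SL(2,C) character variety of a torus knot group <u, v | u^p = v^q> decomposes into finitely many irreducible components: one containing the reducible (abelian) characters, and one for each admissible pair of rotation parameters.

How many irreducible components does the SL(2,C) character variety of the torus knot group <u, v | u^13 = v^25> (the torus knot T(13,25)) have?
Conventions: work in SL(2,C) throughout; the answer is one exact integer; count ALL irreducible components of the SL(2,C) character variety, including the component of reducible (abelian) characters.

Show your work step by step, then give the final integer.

Gamma = < u, v | u^13 = v^25 > (torus knot T(13,25)); the central element u^13 = v^25 acts as +I or -I in any irreducible SL(2,C) representation.
This locks tr(u) to 2*cos(pi*alpha/13), alpha in 1..12, and tr(v) to 2*cos(pi*beta/25), beta in 1..24, on each component of irreducible characters.
The two central values (-1)^alpha I and (-1)^beta I must be the same matrix, so alpha and beta share a parity.
Enumerate parity-matched pairs: 6*12 odd-odd plus 6*12 even-even gives 144.
components with irreducible characters: 144; plus the single component of reducible (abelian) characters: total 145.

145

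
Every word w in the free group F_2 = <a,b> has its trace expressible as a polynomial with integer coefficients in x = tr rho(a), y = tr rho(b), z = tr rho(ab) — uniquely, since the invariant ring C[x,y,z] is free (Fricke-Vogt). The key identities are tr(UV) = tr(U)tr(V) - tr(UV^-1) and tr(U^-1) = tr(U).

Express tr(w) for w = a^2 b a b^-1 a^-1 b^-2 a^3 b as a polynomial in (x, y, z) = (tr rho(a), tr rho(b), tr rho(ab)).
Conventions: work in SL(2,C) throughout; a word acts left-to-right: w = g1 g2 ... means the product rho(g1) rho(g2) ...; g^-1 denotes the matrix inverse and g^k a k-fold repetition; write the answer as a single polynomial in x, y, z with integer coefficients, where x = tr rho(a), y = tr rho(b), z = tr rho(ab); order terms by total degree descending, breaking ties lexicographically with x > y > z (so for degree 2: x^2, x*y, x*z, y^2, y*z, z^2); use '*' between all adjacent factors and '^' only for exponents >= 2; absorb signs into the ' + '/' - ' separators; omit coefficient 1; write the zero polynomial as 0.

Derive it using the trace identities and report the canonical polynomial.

so trace(b a^2) = trace(a)*trace(b a) - trace(b)   [square of a] = x*z - y
reduce: trace(a^2 b a) = trace(a)*trace(b a^2) - trace(b a)   [square of a] = x^2*z - x*y - z
reduce: trace(b a^4) = trace(a)*trace(a^2 b a) - trace(a^2 b)   [square of a] = x^3*z - x^2*y - 2*x*z + y
trace(a^3 b a^2) = trace(a)*trace(b a^4) - trace(b a^3)   [square of a] = x^4*z - x^3*y - 3*x^2*z + 2*x*y + z
so trace(b a b a) = trace(a b)*trace(a b) - trace(1)   [split at a repeated a] = z^2 - 2
trace(b a b) = trace(b)*trace(a b) - trace(a)   [square of b] = y*z - x
trace(b a b a^2) = trace(a)*trace(b a b a) - trace(b a b)   [square of a] = x*z^2 - y*z - x
trace(b a b a^3) = trace(a)*trace(b a b a^2) - trace(b a b a)   [square of a] = x^2*z^2 - x*y*z - x^2 - z^2 + 2
trace(b a^4 b a) = trace(a)*trace(b a b a^3) - trace(b a b a^2)   [square of a] = x^3*z^2 - x^2*y*z - x^3 - 2*x*z^2 + y*z + 3*x
trace(a^2) = trace(a)*trace(a) - trace(1)   [square of a] = x^2 - 2
trace(a^3) = trace(a)*trace(a^2) - trace(a)   [square of a] = x^3 - 3*x
reduce: trace(a^4) = trace(a)*trace(a^3) - trace(a^2)   [square of a] = x^4 - 4*x^2 + 2
trace(b a^4 b) = trace(b)*trace(a^4 b) - trace(a^4)   [square of b] = x^3*y*z - x^4 - x^2*y^2 - 2*x*y*z + 4*x^2 + y^2 - 2
reduce: trace(a^3 b a^2 b a) = trace(a)*trace(b a^4 b a) - trace(b a^4 b)   [square of a] = x^4*z^2 - 2*x^3*y*z + x^2*y^2 - 2*x^2*z^2 + 3*x*y*z - x^2 - y^2 + 2
trace(b a b a b a) = trace(a b a b)*trace(a b) - trace(b a)   [split at a repeated a] = z^3 - 3*z
trace(b a b a b) = trace(b)*trace(a b a b) - trace(a b a)   [square of b] = y*z^2 - x*z - y
trace(b a b a b a^2) = trace(a)*trace(b a b a b a) - trace(b a b a b)   [square of a] = x*z^3 - y*z^2 - 2*x*z + y
so trace(b a b a^3 b a) = trace(a)*trace(b a b a b a^2) - trace(b a b a b a)   [square of a] = x^2*z^3 - x*y*z^2 - 2*x^2*z - z^3 + x*y + 3*z
so trace(b^2 a b a^2) = trace(b)*trace(a b a^2 b) - trace(a b a^2)   [square of b] = x*y*z^2 - x^2*z - y^2*z + z
trace(b a b a^3 b) = trace(a)*trace(b^2 a b a^2) - trace(b^2 a b a)   [square of a] = x^2*y*z^2 - x^3*z - x*y^2*z - y*z^2 + 2*x*z + y
so trace(a b a^2 b a b a^2) = trace(a)*trace(b a b a^3 b a) - trace(b a b a^3 b)   [square of a] = x^3*z^3 - 2*x^2*y*z^2 - x^3*z + x*y^2*z - x*z^3 + x^2*y + y*z^2 + x*z - y
so trace(a b a^2 b a b a) = trace(a)*trace(b a b a^2 b a) - trace(b a b a^2 b)   [square of a] = x^2*z^3 - 2*x*y*z^2 - x^2*z + y^2*z + x*y - z
so trace(a^3 b a^2 b a b a) = trace(a)*trace(a b a^2 b a b a^2) - trace(a b a^2 b a b a)   [square of a] = x^4*z^3 - 2*x^3*y*z^2 - x^4*z + x^2*y^2*z - 2*x^2*z^3 + x^3*y + 3*x*y*z^2 + 2*x^2*z - y^2*z - 2*x*y + z
so trace(b a b a b a b a) = trace(a b a b a b)*trace(a b) - trace(b a b a)   [split at a repeated a] = z^4 - 4*z^2 + 2
so trace(b a b a b a b) = trace(b)*trace(a b a b a b) - trace(a b a b a)   [square of b] = y*z^3 - x*z^2 - 2*y*z + x
trace(b a b a b a^2 b a) = trace(a)*trace(b a b a b a b a) - trace(b a b a b a b)   [square of a] = x*z^4 - y*z^3 - 3*x*z^2 + 2*y*z + x
so trace(b^2 a b a b) = trace(b)*trace(a b a b^2) - trace(a b a b)   [square of b] = y^2*z^2 - x*y*z - y^2 - z^2 + 2
so trace(b a b a b a^2 b) = trace(a)*trace(b^2 a b a b a) - trace(b^2 a b a b)   [square of a] = x*y*z^3 - x^2*z^2 - y^2*z^2 - x*y*z + x^2 + y^2 + z^2 - 2
reduce: trace(b a^2 b a b a b a^2) = trace(a)*trace(b a b a b a^2 b a) - trace(b a b a b a^2 b)   [square of a] = x^2*z^4 - 2*x*y*z^3 - 2*x^2*z^2 + y^2*z^2 + 3*x*y*z - y^2 - z^2 + 2
trace(a^3 b a^2 b a b a b) = trace(a)*trace(b a^2 b a b a b a^2) - trace(b a^2 b a b a b a)   [square of a] = x^3*z^4 - 2*x^2*y*z^3 - 2*x^3*z^2 + x*y^2*z^2 - x*z^4 + 3*x^2*y*z + y*z^3 - x*y^2 + 2*x*z^2 - 2*y*z + x
trace(b^-1 a^3 b a^2 b a b a) = trace(a^3 b a^2 b a b a)*trace(b) - trace(a^3 b a^2 b a b a b)   [inverse elimination on b] = x^4*y*z^3 - 2*x^3*y^2*z^2 - x^3*z^4 - x^4*y*z + x^2*y^3*z + x^3*y^2 + 2*x^3*z^2 + 2*x*y^2*z^2 + x*z^4 - x^2*y*z - y^3*z - y*z^3 - x*y^2 - 2*x*z^2 + 3*y*z - x
reduce: trace(a^-1 b^-1 a^3 b a^2 b a b) = trace(b^-1 a^3 b a^2 b a b)*trace(a) - trace(b^-1 a^3 b a^2 b a b a)   [inverse elimination on a] = -x^4*y*z^3 + x^5*z^2 + 2*x^3*y^2*z^2 + x^3*z^4 - x^4*y*z - x^2*y^3*z - 4*x^3*z^2 - 2*x*y^2*z^2 - x*z^4 + 4*x^2*y*z + y^3*z + y*z^3 - x^3 + 2*x*z^2 - 3*y*z + 3*x
reduce: trace(b^-1 a^3 b a^2 b a b^-1 a^-1) = trace(a^-1 b^-1 a^3 b a^2 b a)*trace(b) - trace(a^-1 b^-1 a^3 b a^2 b a b)   [inverse elimination on b] = x^4*y*z^3 - x^5*z^2 - 2*x^3*y^2*z^2 - x^3*z^4 + 2*x^4*y*z + x^2*y^3*z - x^3*y^2 + 4*x^3*z^2 + 2*x*y^2*z^2 + x*z^4 - 7*x^2*y*z - y^3*z - y*z^3 + x^3 + 2*x*y^2 - 2*x*z^2 + 4*y*z - 3*x
so trace(b^2 a^2) = trace(b)*trace(a^2 b) - trace(a^2)   [square of b] = x*y*z - x^2 - y^2 + 2
trace(b a^3 b) = trace(a)*trace(b^2 a^2) - trace(b^2 a)   [square of a] = x^2*y*z - x^3 - x*y^2 - y*z + 3*x
so trace(a^2 b a^2 b a) = trace(a)*trace(b a^3 b a) - trace(b a^3 b)   [square of a] = x^3*z^2 - 2*x^2*y*z + x*y^2 - x*z^2 + y*z - x
reduce: trace(a^2 b a^2 b a b^-1) = trace(a^2 b a^2 b a)*trace(b) - trace(a^2 b a^2 b a b)   [inverse elimination on b] = x^3*y*z^2 - 2*x^2*y^2*z - x^2*z^3 + x*y^3 + x*y*z^2 + x^2*z - 2*x*y + z
trace(a^2 b a b^-1 a^-1 b^-2 a^3 b) = trace(b^-1 a^3 b a^2 b a b^-1 a^-1)*trace(b) - trace(b^-1 a^3 b a^2 b a b^-1 a^-1 b)   [inverse elimination on b] = x^4*y^2*z^3 - x^5*y*z^2 - 2*x^3*y^3*z^2 - x^3*y*z^4 + 2*x^4*y^2*z + x^2*y^4*z - x^3*y^3 + 3*x^3*y*z^2 + 2*x*y^3*z^2 + x*y*z^4 - 5*x^2*y^2*z + x^2*z^3 - y^4*z - y^2*z^3 + x^3*y + x*y^3 - 3*x*y*z^2 - x^2*z + 4*y^2*z - x*y - z

x^4*y^2*z^3 - x^5*y*z^2 - 2*x^3*y^3*z^2 - x^3*y*z^4 + 2*x^4*y^2*z + x^2*y^4*z - x^3*y^3 + 3*x^3*y*z^2 + 2*x*y^3*z^2 + x*y*z^4 - 5*x^2*y^2*z + x^2*z^3 - y^4*z - y^2*z^3 + x^3*y + x*y^3 - 3*x*y*z^2 - x^2*z + 4*y^2*z - x*y - z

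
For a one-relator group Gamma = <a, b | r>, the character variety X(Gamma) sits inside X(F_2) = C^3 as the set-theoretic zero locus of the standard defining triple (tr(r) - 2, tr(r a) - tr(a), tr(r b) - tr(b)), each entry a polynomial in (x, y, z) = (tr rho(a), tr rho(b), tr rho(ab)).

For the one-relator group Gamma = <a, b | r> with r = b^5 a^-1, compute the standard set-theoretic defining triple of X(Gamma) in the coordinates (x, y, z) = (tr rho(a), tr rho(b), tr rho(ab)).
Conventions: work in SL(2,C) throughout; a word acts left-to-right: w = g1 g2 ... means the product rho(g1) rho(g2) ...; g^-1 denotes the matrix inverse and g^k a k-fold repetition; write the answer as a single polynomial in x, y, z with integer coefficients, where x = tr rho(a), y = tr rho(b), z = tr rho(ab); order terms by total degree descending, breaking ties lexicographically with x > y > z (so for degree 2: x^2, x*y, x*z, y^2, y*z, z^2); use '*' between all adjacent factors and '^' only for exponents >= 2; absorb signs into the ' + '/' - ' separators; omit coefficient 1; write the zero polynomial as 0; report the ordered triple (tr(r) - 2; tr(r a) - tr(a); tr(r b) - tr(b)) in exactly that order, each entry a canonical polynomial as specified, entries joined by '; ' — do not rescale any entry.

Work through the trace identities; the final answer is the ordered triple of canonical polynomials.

x*y^5 - y^4*z - 4*x*y^3 + 3*y^2*z + 3*x*y - z - 2; y^5 - 5*y^3 - x + 5*y; x*y^6 - y^5*z - 5*x*y^4 + 4*y^3*z + 6*x*y^2 - 3*y*z - x - y

tr(b^2) = tr(b) tr(b) - tr(1) = y^2 - 2
reduce: tr(b^3) = tr(b) tr(b^2) - tr(b) = y^3 - 3*y
tr(b^4) = tr(b) tr(b^3) - tr(b^2) = y^4 - 4*y^2 + 2
so tr(b^5) = tr(b) tr(b^4) - tr(b^3) = y^5 - 5*y^3 + 5*y
reduce: tr(b a b) = tr(b) tr(a b) - tr(a) = y*z - x
reduce: tr(b a b^2) = tr(b) tr(b a b) - tr(b a) = y^2*z - x*y - z
tr(a b^4) = tr(b) tr(b a b^2) - tr(b a b) = y^3*z - x*y^2 - 2*y*z + x
tr(b^5 a) = tr(b) tr(a b^4) - tr(a b^3) = y^4*z - x*y^3 - 3*y^2*z + 2*x*y + z
tr(b^5 a^-1) = tr(b^5) tr(a) - tr(b^5 a) = x*y^5 - y^4*z - 4*x*y^3 + 3*y^2*z + 3*x*y - z
reduce: tr(b^6) = tr(b) tr(b^5) - tr(b^4) = y^6 - 6*y^4 + 9*y^2 - 2
tr(b^6 a) = tr(b) tr(a b^5) - tr(a b^4) = y^5*z - x*y^4 - 4*y^3*z + 3*x*y^2 + 3*y*z - x
reduce: tr(b^5 a^-1 b) = tr(b^6) tr(a) - tr(b^6 a) = x*y^6 - y^5*z - 5*x*y^4 + 4*y^3*z + 6*x*y^2 - 3*y*z - x
assemble the triple (tr(r) - 2; tr(r a) - x; tr(r b) - y)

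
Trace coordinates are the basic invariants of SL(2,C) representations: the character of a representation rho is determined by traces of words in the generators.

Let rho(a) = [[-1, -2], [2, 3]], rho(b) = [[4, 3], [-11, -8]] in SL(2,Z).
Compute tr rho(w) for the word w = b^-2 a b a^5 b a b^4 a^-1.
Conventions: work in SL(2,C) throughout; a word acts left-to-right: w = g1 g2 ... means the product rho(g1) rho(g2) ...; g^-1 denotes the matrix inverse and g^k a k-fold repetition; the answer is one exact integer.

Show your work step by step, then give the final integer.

rho(b^-1) = [[-8, -3], [11, 4]]
... * rho(b^-1) = [[-8, -3], [11, 4]]  ->  [[31, 12], [-44, -17]]
... * rho(a) = [[-1, -2], [2, 3]]  ->  [[-7, -26], [10, 37]]
... * rho(b) = [[4, 3], [-11, -8]]  ->  [[258, 187], [-367, -266]]
... * rho(a) = [[-1, -2], [2, 3]]  ->  [[116, 45], [-165, -64]]
... * rho(a) = [[-1, -2], [2, 3]]  ->  [[-26, -97], [37, 138]]
... * rho(a) = [[-1, -2], [2, 3]]  ->  [[-168, -239], [239, 340]]
... * rho(a) = [[-1, -2], [2, 3]]  ->  [[-310, -381], [441, 542]]
... * rho(a) = [[-1, -2], [2, 3]]  ->  [[-452, -523], [643, 744]]
... * rho(b) = [[4, 3], [-11, -8]]  ->  [[3945, 2828], [-5612, -4023]]
... * rho(a) = [[-1, -2], [2, 3]]  ->  [[1711, 594], [-2434, -845]]
... * rho(b) = [[4, 3], [-11, -8]]  ->  [[310, 381], [-441, -542]]
... * rho(b) = [[4, 3], [-11, -8]]  ->  [[-2951, -2118], [4198, 3013]]
... * rho(b) = [[4, 3], [-11, -8]]  ->  [[11494, 8091], [-16351, -11510]]
... * rho(b) = [[4, 3], [-11, -8]]  ->  [[-43025, -30246], [61206, 43027]]
... * rho(a^-1) = [[3, 2], [-2, -1]]  ->  [[-68583, -55804], [97564, 79385]]
tr = -68583 + 79385 = 10802

10802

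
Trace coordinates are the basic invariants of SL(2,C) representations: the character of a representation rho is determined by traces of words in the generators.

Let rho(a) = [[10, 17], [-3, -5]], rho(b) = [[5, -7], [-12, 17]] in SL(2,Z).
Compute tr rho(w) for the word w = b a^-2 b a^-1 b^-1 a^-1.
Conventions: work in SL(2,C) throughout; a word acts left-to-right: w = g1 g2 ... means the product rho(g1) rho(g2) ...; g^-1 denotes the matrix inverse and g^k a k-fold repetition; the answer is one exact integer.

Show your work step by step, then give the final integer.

-116473370

rho(b) = [[5, -7], [-12, 17]]
... * rho(a^-1) = [[-5, -17], [3, 10]]  ->  [[-46, -155], [111, 374]]
... * rho(a^-1) = [[-5, -17], [3, 10]]  ->  [[-235, -768], [567, 1853]]
... * rho(b) = [[5, -7], [-12, 17]]  ->  [[8041, -11411], [-19401, 27532]]
... * rho(a^-1) = [[-5, -17], [3, 10]]  ->  [[-74438, -250807], [179601, 605137]]
... * rho(b^-1) = [[17, 7], [12, 5]]  ->  [[-4275130, -1775101], [10314861, 4282892]]
... * rho(a^-1) = [[-5, -17], [3, 10]]  ->  [[16050347, 54926200], [-38725629, -132523717]]
tr = 16050347 + -132523717 = -116473370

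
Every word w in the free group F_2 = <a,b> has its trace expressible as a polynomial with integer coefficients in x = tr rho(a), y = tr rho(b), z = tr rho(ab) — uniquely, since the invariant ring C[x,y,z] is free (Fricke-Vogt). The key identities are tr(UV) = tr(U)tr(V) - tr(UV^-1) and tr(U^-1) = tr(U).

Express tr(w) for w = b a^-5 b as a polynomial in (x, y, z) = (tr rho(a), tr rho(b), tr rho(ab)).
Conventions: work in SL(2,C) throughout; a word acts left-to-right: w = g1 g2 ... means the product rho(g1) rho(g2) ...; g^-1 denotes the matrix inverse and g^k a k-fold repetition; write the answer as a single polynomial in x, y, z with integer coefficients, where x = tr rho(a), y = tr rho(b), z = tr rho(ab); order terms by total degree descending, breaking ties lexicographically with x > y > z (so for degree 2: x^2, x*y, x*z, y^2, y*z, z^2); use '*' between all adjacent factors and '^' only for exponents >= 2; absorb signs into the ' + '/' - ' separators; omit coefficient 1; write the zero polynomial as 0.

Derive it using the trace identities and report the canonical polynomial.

tr(b^2) = tr(b) tr(b) - tr(1) = y^2 - 2
tr(b^2 a) = tr(b) tr(a b) - tr(a) = y*z - x
so tr(b^2 a^-1) = tr(b^2) tr(a) - tr(b^2 a) = x*y^2 - y*z - x
so tr(a^-2 b^2) = tr(b^2 a^-1) tr(a) - tr(b^2) = x^2*y^2 - x*y*z - x^2 - y^2 + 2
reduce: tr(b^2 a^-3) = tr(a^-2 b^2) tr(a) - tr(a^-2 b^2 a) = x^3*y^2 - x^2*y*z - x^3 - 2*x*y^2 + y*z + 3*x
tr(a^-1 b^2 a^-3) = tr(b^2 a^-3) tr(a) - tr(b^2 a^-2) = x^4*y^2 - x^3*y*z - x^4 - 3*x^2*y^2 + 2*x*y*z + 4*x^2 + y^2 - 2
so tr(b a^-5 b) = tr(a^-1 b^2 a^-3) tr(a) - tr(a^-1 b^2 a^-2) = x^5*y^2 - x^4*y*z - x^5 - 4*x^3*y^2 + 3*x^2*y*z + 5*x^3 + 3*x*y^2 - y*z - 5*x

x^5*y^2 - x^4*y*z - x^5 - 4*x^3*y^2 + 3*x^2*y*z + 5*x^3 + 3*x*y^2 - y*z - 5*x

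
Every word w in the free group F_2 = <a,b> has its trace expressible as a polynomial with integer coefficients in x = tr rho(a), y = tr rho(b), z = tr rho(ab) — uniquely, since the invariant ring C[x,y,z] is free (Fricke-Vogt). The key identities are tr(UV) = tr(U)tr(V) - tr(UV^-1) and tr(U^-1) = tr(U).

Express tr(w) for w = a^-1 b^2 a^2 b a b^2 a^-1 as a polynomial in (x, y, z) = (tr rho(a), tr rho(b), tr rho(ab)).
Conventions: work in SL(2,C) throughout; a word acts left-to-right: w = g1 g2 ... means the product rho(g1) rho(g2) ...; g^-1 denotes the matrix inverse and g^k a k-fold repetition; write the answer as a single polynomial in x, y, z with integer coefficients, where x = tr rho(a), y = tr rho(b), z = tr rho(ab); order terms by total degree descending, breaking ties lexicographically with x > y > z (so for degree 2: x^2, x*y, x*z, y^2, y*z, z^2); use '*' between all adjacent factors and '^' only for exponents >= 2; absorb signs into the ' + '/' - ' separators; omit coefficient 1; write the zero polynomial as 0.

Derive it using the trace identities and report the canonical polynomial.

trace(a b a b) = trace(a b) * trace(a b) - trace(1)   [split at a repeated a] = z^2 - 2
trace(a b a) = trace(a) * trace(b a) - trace(b)   [square of a] = x*z - y
trace(b a b^2 a) = trace(b) * trace(a b a b) - trace(a b a)   [square of b] = y*z^2 - x*z - y
trace(a b^2) = trace(b) * trace(a b) - trace(a)   [square of b] = y*z - x
trace(b a b^2) = trace(b) * trace(a b^2) - trace(a b)   [square of b] = y^2*z - x*y - z
trace(b a^2 b a b) = trace(a) * trace(b a b^2 a) - trace(b a b^2)   [square of a] = x*y*z^2 - x^2*z - y^2*z + z
trace(b a^2 b a) = trace(a) * trace(b a b a) - trace(b a b)   [square of a] = x*z^2 - y*z - x
trace(a^2 b a b^3) = trace(b) * trace(b a^2 b a b) - trace(b a^2 b a)   [square of b] = x*y^2*z^2 - x^2*y*z - y^3*z - x*z^2 + 2*y*z + x
trace(b^2 a^2 b a b^2) = trace(b) * trace(a^2 b a b^3) - trace(a^2 b a b^2)   [square of b] = x*y^3*z^2 - x^2*y^2*z - y^4*z - 2*x*y*z^2 + x^2*z + 3*y^2*z + x*y - z
trace(a b a b a b) = trace(a b) * trace(a b a b) - trace(a^-1 b^-1)   [split at a repeated a] = z^3 - 3*z
trace(a b^2 a b a b) = trace(b) * trace(a b a b a b) - trace(a b a b a)   [square of b] = y*z^3 - x*z^2 - 2*y*z + x
trace(a b^2 a b a) = trace(a) * trace(b^2 a b a) - trace(b^2 a b)   [square of a] = x*y*z^2 - x^2*z - y^2*z + z
trace(b a b^2 a b^2 a) = trace(b) * trace(a b^2 a b a b) - trace(a b^2 a b a)   [square of b] = y^2*z^3 - 2*x*y*z^2 + x^2*z - y^2*z + x*y - z
trace(a b^3 a b) = trace(b) * trace(a b a b^2) - trace(a b a b)   [square of b] = y^2*z^2 - x*y*z - y^2 - z^2 + 2
trace(b^2) = trace(b) * trace(b) - trace(1)   [square of b] = y^2 - 2
trace(b^3) = trace(b) * trace(b^2) - trace(b)   [square of b] = y^3 - 3*y
trace(a b^3 a) = trace(a) * trace(b^3 a) - trace(b^3)   [square of a] = x*y^2*z - x^2*y - y^3 - x*z + 3*y
trace(b a b^2 a b^2) = trace(b) * trace(a b^3 a b) - trace(a b^3 a)   [square of b] = y^3*z^2 - 2*x*y^2*z + x^2*y - y*z^2 + x*z - y
trace(b^2 a^2 b a b^2 a) = trace(a) * trace(b a b^2 a b^2 a) - trace(b a b^2 a b^2)   [square of a] = x*y^2*z^3 - 2*x^2*y*z^2 - y^3*z^2 + x^3*z + x*y^2*z + y*z^2 - 2*x*z + y
trace(a^-1 b^2 a^2 b a b^2) = trace(b^2 a^2 b a b^2) * trace(a) - trace(b^2 a^2 b a b^2 a)   [inverse elimination on a] = x^2*y^3*z^2 - x^3*y^2*z - x*y^4*z - x*y^2*z^3 + y^3*z^2 + 2*x*y^2*z + x^2*y - y*z^2 + x*z - y
trace(a^-1 b^2 a^2 b a b^2 a^-1) = trace(a^-1 b^2 a^2 b a b^2) * trace(a) - trace(a^-1 b^2 a^2 b a b^2 a)   [inverse elimination on a] = x^3*y^3*z^2 - x^4*y^2*z - x^2*y^4*z - x^2*y^2*z^3 + 3*x^2*y^2*z + y^4*z + x^3*y + x*y*z^2 - 3*y^2*z - 2*x*y + z

x^3*y^3*z^2 - x^4*y^2*z - x^2*y^4*z - x^2*y^2*z^3 + 3*x^2*y^2*z + y^4*z + x^3*y + x*y*z^2 - 3*y^2*z - 2*x*y + z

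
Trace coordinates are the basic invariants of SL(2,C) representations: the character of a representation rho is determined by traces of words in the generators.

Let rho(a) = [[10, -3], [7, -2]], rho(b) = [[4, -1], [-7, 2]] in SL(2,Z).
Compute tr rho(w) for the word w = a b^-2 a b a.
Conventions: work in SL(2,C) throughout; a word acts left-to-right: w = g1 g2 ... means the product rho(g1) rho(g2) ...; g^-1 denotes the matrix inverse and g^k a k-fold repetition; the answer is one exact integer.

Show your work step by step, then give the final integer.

rho(a) = [[10, -3], [7, -2]]
... * rho(b^-1) = [[2, 1], [7, 4]]  ->  [[-1, -2], [0, -1]]
... * rho(b^-1) = [[2, 1], [7, 4]]  ->  [[-16, -9], [-7, -4]]
... * rho(a) = [[10, -3], [7, -2]]  ->  [[-223, 66], [-98, 29]]
... * rho(b) = [[4, -1], [-7, 2]]  ->  [[-1354, 355], [-595, 156]]
... * rho(a) = [[10, -3], [7, -2]]  ->  [[-11055, 3352], [-4858, 1473]]
tr = -11055 + 1473 = -9582

-9582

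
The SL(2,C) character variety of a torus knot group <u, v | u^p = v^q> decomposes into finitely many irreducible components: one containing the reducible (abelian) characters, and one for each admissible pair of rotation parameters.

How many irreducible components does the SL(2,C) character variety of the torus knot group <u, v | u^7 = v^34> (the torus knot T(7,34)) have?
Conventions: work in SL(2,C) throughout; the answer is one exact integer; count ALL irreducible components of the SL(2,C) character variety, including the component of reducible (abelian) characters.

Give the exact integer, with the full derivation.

For T(7,34): irreducibility forces the central element u^7 = v^34 to one of +I, -I.
This locks tr(u) to 2*cos(pi*alpha/7), alpha in 1..6, and tr(v) to 2*cos(pi*beta/34), beta in 1..33, on each component of irreducible characters.
Consistency of u^7 = (-1)^alpha I with v^34 = (-1)^beta I forces alpha = beta (mod 2).
Counting: 3 odd alphas x 17 odd betas + 3 even alphas x 16 even betas = 51 + 48 = 99.
That is 99 components of irreducible characters, and with the reducible (abelian) component the total is 100.

100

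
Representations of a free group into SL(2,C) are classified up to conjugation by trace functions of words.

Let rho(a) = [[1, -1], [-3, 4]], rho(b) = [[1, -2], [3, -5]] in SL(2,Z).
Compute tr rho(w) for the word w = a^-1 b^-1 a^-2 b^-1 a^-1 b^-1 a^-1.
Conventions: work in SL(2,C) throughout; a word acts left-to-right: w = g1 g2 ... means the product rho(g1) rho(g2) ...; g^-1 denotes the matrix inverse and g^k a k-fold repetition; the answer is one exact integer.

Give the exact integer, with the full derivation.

-92020

rho(a^-1) = [[4, 1], [3, 1]]
... * rho(b^-1) = [[-5, 2], [-3, 1]]  ->  [[-23, 9], [-18, 7]]
... * rho(a^-1) = [[4, 1], [3, 1]]  ->  [[-65, -14], [-51, -11]]
... * rho(a^-1) = [[4, 1], [3, 1]]  ->  [[-302, -79], [-237, -62]]
... * rho(b^-1) = [[-5, 2], [-3, 1]]  ->  [[1747, -683], [1371, -536]]
... * rho(a^-1) = [[4, 1], [3, 1]]  ->  [[4939, 1064], [3876, 835]]
... * rho(b^-1) = [[-5, 2], [-3, 1]]  ->  [[-27887, 10942], [-21885, 8587]]
... * rho(a^-1) = [[4, 1], [3, 1]]  ->  [[-78722, -16945], [-61779, -13298]]
tr = -78722 + -13298 = -92020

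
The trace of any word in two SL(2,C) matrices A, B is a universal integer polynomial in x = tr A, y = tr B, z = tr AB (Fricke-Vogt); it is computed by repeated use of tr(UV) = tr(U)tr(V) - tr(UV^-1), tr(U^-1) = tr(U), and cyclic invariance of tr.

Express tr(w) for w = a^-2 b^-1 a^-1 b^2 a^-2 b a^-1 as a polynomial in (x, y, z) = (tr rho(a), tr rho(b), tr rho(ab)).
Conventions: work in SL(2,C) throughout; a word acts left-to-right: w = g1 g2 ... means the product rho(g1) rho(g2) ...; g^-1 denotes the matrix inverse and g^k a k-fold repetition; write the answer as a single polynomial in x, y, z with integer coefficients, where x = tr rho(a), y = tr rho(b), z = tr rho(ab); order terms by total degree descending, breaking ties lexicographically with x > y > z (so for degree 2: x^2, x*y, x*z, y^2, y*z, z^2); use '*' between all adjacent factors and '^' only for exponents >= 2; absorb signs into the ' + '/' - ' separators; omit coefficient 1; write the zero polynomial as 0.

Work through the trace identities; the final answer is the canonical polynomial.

tr(b^2) = tr(b) * tr(b) - tr(1) = y^2 - 2
tr(b^3) = tr(b) * tr(b^2) - tr(b) = y^3 - 3*y
tr(a b^2) = tr(b) * tr(a b) - tr(a) = y*z - x
tr(b^3 a) = tr(b) * tr(a b^2) - tr(a b) = y^2*z - x*y - z
tr(b^3 a^-1) = tr(b^3) * tr(a) - tr(b^3 a) = x*y^3 - y^2*z - 2*x*y + z
tr(a^-2 b^3) = tr(b^3 a^-1) * tr(a) - tr(b^3) = x^2*y^3 - x*y^2*z - 2*x^2*y - y^3 + x*z + 3*y
tr(a^-3 b^3) = tr(a^-2 b^3) * tr(a) - tr(a^-2 b^3 a) = x^3*y^3 - x^2*y^2*z - 2*x^3*y - 2*x*y^3 + x^2*z + y^2*z + 5*x*y - z
tr(b a^-4 b^2) = tr(a^-3 b^3) * tr(a) - tr(a^-3 b^3 a) = x^4*y^3 - x^3*y^2*z - 2*x^4*y - 3*x^2*y^3 + x^3*z + 2*x*y^2*z + 7*x^2*y + y^3 - 2*x*z - 3*y
tr(a b a b) = tr(b a) * tr(b a) - tr(1) = z^2 - 2
tr(a b a) = tr(a) * tr(b a) - tr(b) = x*z - y
tr(b^2 a b a) = tr(b) * tr(a b a b) - tr(a b a) = y*z^2 - x*z - y
tr(a^-1 b^2 a b) = tr(b^2 a b) * tr(a) - tr(b^2 a b a) = x*y^2*z - x^2*y - y*z^2 + y
tr(b^2 a b a^-2) = tr(a^-1 b^2 a b) * tr(a) - tr(a^-1 b^2 a b a) = x^2*y^2*z - x^3*y - x*y*z^2 - y^2*z + 2*x*y + z
tr(a^-1 b^2 a b a^-2) = tr(b^2 a b a^-2) * tr(a) - tr(b^2 a b a^-1) = x^3*y^2*z - x^4*y - x^2*y*z^2 - 2*x*y^2*z + 3*x^2*y + y*z^2 + x*z - y
tr(b a^-4 b^2 a) = tr(a^-1 b^2 a b a^-2) * tr(a) - tr(a^-1 b^2 a b a^-1) = x^4*y^2*z - x^5*y - x^3*y*z^2 - 3*x^2*y^2*z + 4*x^3*y + 2*x*y*z^2 + x^2*z + y^2*z - 3*x*y - z
tr(a^-1 b a^-4 b^2) = tr(b a^-4 b^2) * tr(a) - tr(b a^-4 b^2 a) = x^5*y^3 - 2*x^4*y^2*z - x^5*y - 3*x^3*y^3 + x^3*y*z^2 + x^4*z + 5*x^2*y^2*z + 3*x^3*y + x*y^3 - 2*x*y*z^2 - 3*x^2*z - y^2*z + z
tr(a^-1 b^2 a^-2 b a^-3) = tr(a^-1 b a^-4 b^2) * tr(a) - tr(a^-1 b a^-4 b^2 a) = x^6*y^3 - 2*x^5*y^2*z - x^6*y - 4*x^4*y^3 + x^4*y*z^2 + x^5*z + 6*x^3*y^2*z + 5*x^4*y + 4*x^2*y^3 - 2*x^2*y*z^2 - 4*x^3*z - 3*x*y^2*z - 7*x^2*y - y^3 + 3*x*z + 3*y
tr(b^4) = tr(b) * tr(b^3) - tr(b^2) = y^4 - 4*y^2 + 2
tr(b^4 a) = tr(b) * tr(b a b^2) - tr(b a b) = y^3*z - x*y^2 - 2*y*z + x
tr(b^3 a^-1 b) = tr(b^4) * tr(a) - tr(b^4 a) = x*y^4 - y^3*z - 3*x*y^2 + 2*y*z + x
tr(b a b^3 a) = tr(b) * tr(b a b a b) - tr(b a b a) = y^2*z^2 - x*y*z - y^2 - z^2 + 2
tr(b^3 a^-1 b a) = tr(b a b^3) * tr(a) - tr(b a b^3 a) = x*y^3*z - x^2*y^2 - y^2*z^2 - x*y*z + x^2 + y^2 + z^2 - 2
tr(a^-1 b a^-1 b^3) = tr(b^3 a^-1 b) * tr(a) - tr(b^3 a^-1 b a) = x^2*y^4 - 2*x*y^3*z - 2*x^2*y^2 + y^2*z^2 + 3*x*y*z - y^2 - z^2 + 2
tr(a^-1 b^3 a^-2 b) = tr(a^-1 b a^-1 b^3) * tr(a) - tr(a^-1 b a^-1 b^3 a) = x^3*y^4 - 2*x^2*y^3*z - 2*x^3*y^2 - x*y^4 + x*y^2*z^2 + 3*x^2*y*z + y^3*z + 2*x*y^2 - x*z^2 - 2*y*z + x
tr(b^3 a^-2 b) = tr(b^4 a^-1) * tr(a) - tr(b^4) = x^2*y^4 - x*y^3*z - 3*x^2*y^2 - y^4 + 2*x*y*z + x^2 + 4*y^2 - 2
tr(b^2 a^-2 b a^-2 b) = tr(a^-1 b^3 a^-2 b) * tr(a) - tr(a^-1 b^3 a^-2 b a) = x^4*y^4 - 2*x^3*y^3*z - 2*x^4*y^2 - 2*x^2*y^4 + x^2*y^2*z^2 + 3*x^3*y*z + 2*x*y^3*z + 5*x^2*y^2 - x^2*z^2 + y^4 - 4*x*y*z - 4*y^2 + 2
tr(a b^2 a) = tr(a) * tr(b^2 a) - tr(b^2) = x*y*z - x^2 - y^2 + 2
tr(b^2 a b^2 a) = tr(b) * tr(a b^2 a b) - tr(a b^2 a) = y^2*z^2 - 2*x*y*z + x^2 - 2
tr(b a b^2 a^-1 b) = tr(b^2 a b^2) * tr(a) - tr(b^2 a b^2 a) = x*y^3*z - x^2*y^2 - y^2*z^2 + 2
tr(a b a b a b) = tr(a b a b) * tr(a b) - tr(b a) = z^3 - 3*z
tr(a b a b a) = tr(a) * tr(b a b a) - tr(b a b) = x*z^2 - y*z - x
tr(b a b a b^2 a) = tr(b) * tr(a b a b a b) - tr(a b a b a) = y*z^3 - x*z^2 - 2*y*z + x
tr(b a b^2 a^-1 b a) = tr(b a b a b^2) * tr(a) - tr(b a b a b^2 a) = x*y^2*z^2 - x^2*y*z - y*z^3 - x*y^2 + 2*y*z + x
tr(b a b^2 a^-1 b a^-1) = tr(b a b^2 a^-1 b) * tr(a) - tr(b a b^2 a^-1 b a) = x^2*y^3*z - x^3*y^2 - 2*x*y^2*z^2 + x^2*y*z + y*z^3 + x*y^2 - 2*y*z + x
tr(a^-1 b a^-2 b a b^2) = tr(b a b^2 a^-1 b a^-1) * tr(a) - tr(b a b^2 a^-1 b) = x^3*y^3*z - x^4*y^2 - 2*x^2*y^2*z^2 + x^3*y*z - x*y^3*z + x*y*z^3 + 2*x^2*y^2 + y^2*z^2 - 2*x*y*z + x^2 - 2
tr(b a^-2 b a b^2) = tr(a^-1 b a b^3) * tr(a) - tr(a^-1 b a b^3 a) = x^2*y^3*z - x^3*y^2 - x*y^2*z^2 - x^2*y*z - y^3*z + x^3 + 2*x*y^2 + x*z^2 + 2*y*z - 3*x
tr(b^2 a^-2 b a^-2 b a) = tr(a^-1 b a^-2 b a b^2) * tr(a) - tr(a^-1 b a^-2 b a b^2 a) = x^4*y^3*z - x^5*y^2 - 2*x^3*y^2*z^2 + x^4*y*z - 2*x^2*y^3*z + x^2*y*z^3 + 3*x^3*y^2 + 2*x*y^2*z^2 - x^2*y*z + y^3*z - 2*x*y^2 - x*z^2 - 2*y*z + x
tr(a^-1 b a^-1 b^2 a^-2 b a^-1) = tr(b^2 a^-2 b a^-2 b) * tr(a) - tr(b^2 a^-2 b a^-2 b a) = x^5*y^4 - 3*x^4*y^3*z - x^5*y^2 - 2*x^3*y^4 + 3*x^3*y^2*z^2 + 2*x^4*y*z + 4*x^2*y^3*z - x^2*y*z^3 + 2*x^3*y^2 - x^3*z^2 + x*y^4 - 2*x*y^2*z^2 - 3*x^2*y*z - y^3*z - 2*x*y^2 + x*z^2 + 2*y*z + x
tr(b^2 a^-2 b^2 a) = tr(b^2 a b^2 a^-1) * tr(a) - tr(b^2 a b^2) = x^2*y^3*z - x^3*y^2 - x*y^2*z^2 - y^3*z + x*y^2 + 2*y*z + x
tr(b a^-1 b^2 a^-2 b) = tr(b^2 a^-2 b^2) * tr(a) - tr(b^2 a^-2 b^2 a) = x^3*y^4 - 2*x^2*y^3*z - 2*x^3*y^2 - x*y^4 + x*y^2*z^2 + 2*x^2*y*z + y^3*z + x^3 + 3*x*y^2 - 2*y*z - 3*x
tr(a^-1 b a b a^-1 b^2) = tr(b^2 a^-1 b a b) * tr(a) - tr(b^2 a^-1 b a b a) = x^2*y^3*z - x^3*y^2 - 2*x*y^2*z^2 + y*z^3 + x^3 + 2*x*y^2 + x*z^2 - 2*y*z - 3*x
tr(b a b a^-1 b^2) = tr(b^3 a b) * tr(a) - tr(b^3 a b a) = x*y^3*z - x^2*y^2 - y^2*z^2 - x*y*z + x^2 + y^2 + z^2 - 2
tr(b a^-1 b^2 a^-2 b a) = tr(a^-1 b a b a^-1 b^2) * tr(a) - tr(a^-1 b a b a^-1 b^2 a) = x^3*y^3*z - x^4*y^2 - 2*x^2*y^2*z^2 - x*y^3*z + x*y*z^3 + x^4 + 3*x^2*y^2 + x^2*z^2 + y^2*z^2 - x*y*z - 4*x^2 - y^2 - z^2 + 2
tr(a^-1 b a^-1 b^2 a^-2 b) = tr(b a^-1 b^2 a^-2 b) * tr(a) - tr(b a^-1 b^2 a^-2 b a) = x^4*y^4 - 3*x^3*y^3*z - x^4*y^2 - x^2*y^4 + 3*x^2*y^2*z^2 + 2*x^3*y*z + 2*x*y^3*z - x*y*z^3 - x^2*z^2 - y^2*z^2 - x*y*z + x^2 + y^2 + z^2 - 2
tr(a^-1 b^2 a^-2 b a^-3 b) = tr(a^-1 b a^-1 b^2 a^-2 b a^-1) * tr(a) - tr(a^-1 b a^-1 b^2 a^-2 b) = x^6*y^4 - 3*x^5*y^3*z - x^6*y^2 - 3*x^4*y^4 + 3*x^4*y^2*z^2 + 2*x^5*y*z + 7*x^3*y^3*z - x^3*y*z^3 + 3*x^4*y^2 - x^4*z^2 + 2*x^2*y^4 - 5*x^2*y^2*z^2 - 5*x^3*y*z - 3*x*y^3*z + x*y*z^3 - 2*x^2*y^2 + 2*x^2*z^2 + y^2*z^2 + 3*x*y*z - y^2 - z^2 + 2
tr(a^-2 b^-1 a^-1 b^2 a^-2 b a^-1) = tr(a^-1 b^2 a^-2 b a^-3) * tr(b) - tr(a^-1 b^2 a^-2 b a^-3 b) = x^5*y^3*z - x^4*y^4 - 2*x^4*y^2*z^2 - x^5*y*z - x^3*y^3*z + x^3*y*z^3 + 2*x^4*y^2 + x^4*z^2 + 2*x^2*y^4 + 3*x^2*y^2*z^2 + x^3*y*z - x*y*z^3 - 5*x^2*y^2 - 2*x^2*z^2 - y^4 - y^2*z^2 + 4*y^2 + z^2 - 2

x^5*y^3*z - x^4*y^4 - 2*x^4*y^2*z^2 - x^5*y*z - x^3*y^3*z + x^3*y*z^3 + 2*x^4*y^2 + x^4*z^2 + 2*x^2*y^4 + 3*x^2*y^2*z^2 + x^3*y*z - x*y*z^3 - 5*x^2*y^2 - 2*x^2*z^2 - y^4 - y^2*z^2 + 4*y^2 + z^2 - 2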